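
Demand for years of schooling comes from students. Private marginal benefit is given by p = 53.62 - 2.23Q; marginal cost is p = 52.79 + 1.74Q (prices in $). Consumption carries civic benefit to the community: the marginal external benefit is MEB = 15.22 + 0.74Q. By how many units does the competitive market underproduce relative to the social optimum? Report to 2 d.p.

Market equilibrium (private): 52.79 + 1.74Q = 53.62 - 2.23Q → Q_m = 0.2091.
Social marginal benefit = demand + MEB = 68.84 - 1.49Q.
Set SMB = MC: 68.84 - 1.49Q = 52.79 + 1.74Q → Q* = 4.9690.
Gap = |0.2091 − 4.9690| = 4.7599.

4.76 units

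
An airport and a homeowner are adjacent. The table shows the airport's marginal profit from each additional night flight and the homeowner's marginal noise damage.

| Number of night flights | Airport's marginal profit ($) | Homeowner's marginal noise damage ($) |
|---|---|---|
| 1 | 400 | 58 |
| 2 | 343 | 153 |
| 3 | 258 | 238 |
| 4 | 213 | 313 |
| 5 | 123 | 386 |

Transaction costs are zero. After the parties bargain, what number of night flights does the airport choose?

Bargaining reaches the level where marginal profit last exceeds marginal noise damage.
That holds through level 3 (258 ≥ 238) but not at 4 (213 < 313).

3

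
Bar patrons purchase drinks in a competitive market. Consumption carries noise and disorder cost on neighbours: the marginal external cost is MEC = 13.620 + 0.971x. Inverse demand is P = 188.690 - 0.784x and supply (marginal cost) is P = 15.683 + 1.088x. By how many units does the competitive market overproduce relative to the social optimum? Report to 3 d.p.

Market equilibrium (private): 15.683 + 1.088x = 188.690 - 0.784x → x_m = 92.4183.
Social marginal benefit = demand − MEC = 175.070 - 1.755x.
Set SMB = MC: 175.070 - 1.755x = 15.683 + 1.088x → x* = 56.0630.
Gap = |92.4183 − 56.0630| = 36.3553.

36.355 units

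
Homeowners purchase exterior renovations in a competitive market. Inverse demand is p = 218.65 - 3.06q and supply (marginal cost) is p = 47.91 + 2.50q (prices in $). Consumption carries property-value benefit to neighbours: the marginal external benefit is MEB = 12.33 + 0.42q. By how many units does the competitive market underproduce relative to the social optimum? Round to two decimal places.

Market equilibrium (private): 47.91 + 2.50q = 218.65 - 3.06q → q_m = 30.7086.
Social marginal benefit = demand + MEB = 230.98 - 2.64q.
Set SMB = MC: 230.98 - 2.64q = 47.91 + 2.50q → q* = 35.6167.
Gap = |30.7086 − 35.6167| = 4.9081.

4.91 units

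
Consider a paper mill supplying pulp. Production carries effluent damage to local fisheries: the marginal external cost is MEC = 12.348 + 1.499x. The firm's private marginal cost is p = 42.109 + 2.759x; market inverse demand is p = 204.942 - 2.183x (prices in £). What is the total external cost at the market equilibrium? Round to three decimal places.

Market equilibrium (private): 42.109 + 2.759x = 204.942 - 2.183x → x_m = 32.9488.
Total external cost = ∫₀^{x_m} (12.348 + 1.499x) dx = 12.348×32.9488 + ½×1.499×32.9488² = 1220.5265.

£1220.527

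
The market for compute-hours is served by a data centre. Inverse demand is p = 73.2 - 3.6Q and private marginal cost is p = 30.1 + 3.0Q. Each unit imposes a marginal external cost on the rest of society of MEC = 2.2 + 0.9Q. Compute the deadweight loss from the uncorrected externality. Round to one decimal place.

Market equilibrium (private): 30.1 + 3.0Q = 73.2 - 3.6Q → Q_m = 6.5303.
Social marginal cost = private MC + MEC = 32.3 + 3.9Q.
Set SMC = demand: 32.3 + 3.9Q = 73.2 - 3.6Q → Q* = 5.4533.
The loss is the area between SMC and demand from Q* to Q_m; with linear curves that's a triangle of height MEC(Q_m).
DWL = ½ × 1.0770 × 8.0773 = 4.3496.

DWL = 4.3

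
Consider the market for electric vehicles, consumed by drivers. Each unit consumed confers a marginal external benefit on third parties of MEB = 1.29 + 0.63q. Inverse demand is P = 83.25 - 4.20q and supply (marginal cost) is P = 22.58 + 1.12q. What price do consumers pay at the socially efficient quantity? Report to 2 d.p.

P = 27.76

Social marginal benefit = demand + MEB = 84.54 - 3.57q.
Set SMB = MC: 84.54 - 3.57q = 22.58 + 1.12q → q* = 13.2111.
Consumer price on the demand curve at q*: 83.25 − 4.20×13.2111 = 27.7634.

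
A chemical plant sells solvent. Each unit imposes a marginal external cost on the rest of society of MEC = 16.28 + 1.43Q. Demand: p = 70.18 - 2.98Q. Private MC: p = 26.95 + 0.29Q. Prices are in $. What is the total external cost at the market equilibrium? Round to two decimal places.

Market equilibrium (private): 26.95 + 0.29Q = 70.18 - 2.98Q → Q_m = 13.2202.
Total external cost = ∫₀^{Q_m} (16.28 + 1.43Q) dQ = 16.28×13.2202 + ½×1.43×13.2202² = 340.1880.

$340.19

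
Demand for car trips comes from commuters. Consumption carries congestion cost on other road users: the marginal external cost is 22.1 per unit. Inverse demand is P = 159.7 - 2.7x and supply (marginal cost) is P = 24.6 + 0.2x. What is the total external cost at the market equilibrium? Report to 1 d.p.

Market equilibrium (private): 24.6 + 0.2x = 159.7 - 2.7x → x_m = 46.5862.
Total external cost = MEC × x_m = 22.1 × 46.5862 = 1029.5550.

1029.6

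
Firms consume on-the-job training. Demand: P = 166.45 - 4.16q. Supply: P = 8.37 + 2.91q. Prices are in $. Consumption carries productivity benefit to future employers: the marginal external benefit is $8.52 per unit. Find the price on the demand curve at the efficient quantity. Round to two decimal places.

P = $68.42

Social marginal benefit = demand + MEB = 174.97 - 4.16q.
Set SMB = MC: 174.97 - 4.16q = 8.37 + 2.91q → q* = 23.5644.
Consumer price on the demand curve at q*: 166.45 − 4.16×23.5644 = 68.4221.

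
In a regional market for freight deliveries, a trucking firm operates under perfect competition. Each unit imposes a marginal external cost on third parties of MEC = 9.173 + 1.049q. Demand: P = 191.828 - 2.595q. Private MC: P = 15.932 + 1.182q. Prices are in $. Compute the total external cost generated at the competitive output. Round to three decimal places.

Market equilibrium (private): 15.932 + 1.182q = 191.828 - 2.595q → q_m = 46.5703.
Total external cost = ∫₀^{q_m} (9.173 + 1.049q) dq = 9.173×46.5703 + ½×1.049×46.5703² = 1564.7212.

$1564.721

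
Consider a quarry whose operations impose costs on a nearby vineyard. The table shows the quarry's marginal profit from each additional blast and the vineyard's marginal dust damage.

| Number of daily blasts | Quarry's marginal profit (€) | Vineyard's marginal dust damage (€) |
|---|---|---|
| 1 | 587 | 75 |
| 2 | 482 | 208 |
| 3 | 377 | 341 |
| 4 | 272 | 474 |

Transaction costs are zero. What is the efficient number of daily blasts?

3

Bargaining reaches the level where marginal profit last exceeds marginal dust damage.
That holds through level 3 (377 ≥ 341) but not at 4 (272 < 474).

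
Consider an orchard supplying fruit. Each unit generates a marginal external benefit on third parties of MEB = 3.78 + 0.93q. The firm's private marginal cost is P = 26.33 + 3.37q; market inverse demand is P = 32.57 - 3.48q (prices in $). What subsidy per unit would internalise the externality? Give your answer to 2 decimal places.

subsidy = $5.35 per unit

Social marginal cost = private MC − MEB = 22.55 + 2.44q.
Set SMC = demand: 22.55 + 2.44q = 32.57 - 3.48q → q* = 1.6926.
The Pigouvian subsidy equals MEB at q*: 3.78 + 0.93×1.6926 = 5.3541.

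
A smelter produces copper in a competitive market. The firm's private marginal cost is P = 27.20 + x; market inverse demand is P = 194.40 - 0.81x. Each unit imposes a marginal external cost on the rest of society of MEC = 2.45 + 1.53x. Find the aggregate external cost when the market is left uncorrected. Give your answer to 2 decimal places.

6754.27

Market equilibrium (private): 27.20 + x = 194.40 - 0.81x → x_m = 92.3757.
Total external cost = ∫₀^{x_m} (2.45 + 1.53x) dx = 2.45×92.3757 + ½×1.53×92.3757² = 6754.2720.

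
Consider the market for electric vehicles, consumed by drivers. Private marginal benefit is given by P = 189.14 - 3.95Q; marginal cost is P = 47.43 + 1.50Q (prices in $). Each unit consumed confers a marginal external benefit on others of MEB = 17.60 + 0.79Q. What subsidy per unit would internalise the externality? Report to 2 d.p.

Social marginal benefit = demand + MEB = 206.74 - 3.16Q.
Set SMB = MC: 206.74 - 3.16Q = 47.43 + 1.50Q → Q* = 34.1867.
The Pigouvian subsidy equals MEB at Q*: 17.60 + 0.79×34.1867 = 44.6075.

subsidy = $44.61 per unit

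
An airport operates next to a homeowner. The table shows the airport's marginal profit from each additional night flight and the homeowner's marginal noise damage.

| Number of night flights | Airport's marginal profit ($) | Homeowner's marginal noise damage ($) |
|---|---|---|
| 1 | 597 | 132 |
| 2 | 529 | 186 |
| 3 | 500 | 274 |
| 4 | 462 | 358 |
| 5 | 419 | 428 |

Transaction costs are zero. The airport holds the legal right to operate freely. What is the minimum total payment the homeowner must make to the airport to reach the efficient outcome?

Left alone the airport would choose level 5 (marginal profit stays positive).
Efficient level: k* = 4 (marginal profit ≥ marginal noise damage through 4).
The homeowner must at least cover the airport's forgone profit from cutting 5→4: 419 = 419.

$419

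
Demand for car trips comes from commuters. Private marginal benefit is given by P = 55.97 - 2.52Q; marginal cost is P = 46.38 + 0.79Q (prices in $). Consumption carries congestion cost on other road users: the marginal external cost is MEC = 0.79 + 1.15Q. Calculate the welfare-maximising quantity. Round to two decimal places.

Q* = 1.97

Social marginal benefit = demand − MEC = 55.18 - 3.67Q.
Set SMB = MC: 55.18 - 3.67Q = 46.38 + 0.79Q → Q* = 1.9731.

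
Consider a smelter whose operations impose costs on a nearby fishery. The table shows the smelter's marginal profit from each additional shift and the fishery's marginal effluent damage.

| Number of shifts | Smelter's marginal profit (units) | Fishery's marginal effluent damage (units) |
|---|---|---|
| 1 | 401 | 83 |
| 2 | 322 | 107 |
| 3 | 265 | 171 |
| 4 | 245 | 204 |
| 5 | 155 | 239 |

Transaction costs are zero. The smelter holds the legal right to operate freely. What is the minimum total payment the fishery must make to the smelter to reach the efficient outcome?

155

Left alone the smelter would choose level 5 (marginal profit stays positive).
Efficient level: k* = 4 (marginal profit ≥ marginal effluent damage through 4).
The fishery must at least cover the smelter's forgone profit from cutting 5→4: 155 = 155.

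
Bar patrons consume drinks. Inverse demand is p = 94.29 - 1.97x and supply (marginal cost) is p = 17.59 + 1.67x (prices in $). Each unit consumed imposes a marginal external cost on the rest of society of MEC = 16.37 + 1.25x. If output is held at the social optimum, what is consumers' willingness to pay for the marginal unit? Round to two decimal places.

Social marginal benefit = demand − MEC = 77.92 - 3.22x.
Set SMB = MC: 77.92 - 3.22x = 17.59 + 1.67x → x* = 12.3374.
Consumer price on the demand curve at x*: 94.29 − 1.97×12.3374 = 69.9853.

P = $69.99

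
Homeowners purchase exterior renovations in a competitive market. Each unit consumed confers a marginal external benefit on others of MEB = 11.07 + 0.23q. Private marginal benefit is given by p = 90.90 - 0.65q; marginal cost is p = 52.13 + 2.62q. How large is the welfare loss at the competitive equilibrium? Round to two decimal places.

DWL = 31.31

Market equilibrium (private): 52.13 + 2.62q = 90.90 - 0.65q → q_m = 11.8563.
Social marginal benefit = demand + MEB = 101.97 - 0.42q.
Set SMB = MC: 101.97 - 0.42q = 52.13 + 2.62q → q* = 16.3947.
The welfare-loss triangle has base |q_m − q*| and height MEB(q_m) (the vertical gap between SMB and MC is zero at q* and MEB at q_m).
DWL = ½ × 4.5384 × 13.7969 = 31.3079.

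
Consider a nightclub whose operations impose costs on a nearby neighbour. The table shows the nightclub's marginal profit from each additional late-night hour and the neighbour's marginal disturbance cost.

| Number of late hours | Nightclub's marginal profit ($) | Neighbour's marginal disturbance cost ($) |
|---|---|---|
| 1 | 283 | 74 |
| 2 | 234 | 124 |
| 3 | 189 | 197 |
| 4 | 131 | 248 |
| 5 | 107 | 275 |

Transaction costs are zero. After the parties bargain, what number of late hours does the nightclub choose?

2

Bargaining reaches the level where marginal profit last exceeds marginal disturbance cost.
That holds through level 2 (234 ≥ 124) but not at 3 (189 < 197).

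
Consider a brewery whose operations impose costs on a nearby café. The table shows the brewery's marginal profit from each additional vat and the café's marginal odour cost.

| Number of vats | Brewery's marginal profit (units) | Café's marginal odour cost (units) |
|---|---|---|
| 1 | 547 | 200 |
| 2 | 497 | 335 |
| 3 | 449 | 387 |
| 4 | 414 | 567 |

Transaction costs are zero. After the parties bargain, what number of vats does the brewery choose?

Bargaining reaches the level where marginal profit last exceeds marginal odour cost.
That holds through level 3 (449 ≥ 387) but not at 4 (414 < 567).

3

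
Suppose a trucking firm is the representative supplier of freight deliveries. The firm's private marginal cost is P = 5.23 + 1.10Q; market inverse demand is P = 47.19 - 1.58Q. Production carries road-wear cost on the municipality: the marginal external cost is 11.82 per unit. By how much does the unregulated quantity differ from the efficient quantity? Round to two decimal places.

4.41 units

Market equilibrium (private): 5.23 + 1.10Q = 47.19 - 1.58Q → Q_m = 15.6567.
Social marginal cost = private MC + MEC = 17.05 + 1.10Q.
Set SMC = demand: 17.05 + 1.10Q = 47.19 - 1.58Q → Q* = 11.2463.
Gap = |15.6567 − 11.2463| = 4.4104.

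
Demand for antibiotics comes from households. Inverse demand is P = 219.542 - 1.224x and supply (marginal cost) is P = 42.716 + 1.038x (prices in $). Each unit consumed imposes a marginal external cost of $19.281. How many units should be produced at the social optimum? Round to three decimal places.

Social marginal benefit = demand − MEC = 200.261 - 1.224x.
Set SMB = MC: 200.261 - 1.224x = 42.716 + 1.038x → x* = 69.6485.

x* = 69.649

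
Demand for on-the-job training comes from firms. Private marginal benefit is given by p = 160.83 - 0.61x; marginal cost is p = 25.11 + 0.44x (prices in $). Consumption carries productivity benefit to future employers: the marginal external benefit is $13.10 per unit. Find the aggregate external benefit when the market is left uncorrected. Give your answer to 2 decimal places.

$1693.27

Market equilibrium (private): 25.11 + 0.44x = 160.83 - 0.61x → x_m = 129.2571.
Total external benefit = MEB × x_m = 13.10 × 129.2571 = 1693.2680.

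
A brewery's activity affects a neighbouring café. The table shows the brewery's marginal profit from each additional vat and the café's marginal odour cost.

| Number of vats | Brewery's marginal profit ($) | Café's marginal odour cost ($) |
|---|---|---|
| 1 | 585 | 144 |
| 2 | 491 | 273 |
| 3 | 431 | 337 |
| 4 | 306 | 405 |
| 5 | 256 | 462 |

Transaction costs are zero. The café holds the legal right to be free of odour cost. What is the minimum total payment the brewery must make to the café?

$754

Efficient level: marginal profit ≥ marginal odour cost through level 3, so k* = 3.
With the café holding the right, the brewery must at least compensate total damage at k*: 144 + 273 + 337 = 754.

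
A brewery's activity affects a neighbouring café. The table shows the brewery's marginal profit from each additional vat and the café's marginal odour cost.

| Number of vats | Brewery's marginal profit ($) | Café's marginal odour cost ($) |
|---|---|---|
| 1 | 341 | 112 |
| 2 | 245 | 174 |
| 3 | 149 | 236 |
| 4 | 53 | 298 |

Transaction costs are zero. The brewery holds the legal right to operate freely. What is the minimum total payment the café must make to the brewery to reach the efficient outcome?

$202

Left alone the brewery would choose level 4 (marginal profit stays positive).
Efficient level: k* = 2 (marginal profit ≥ marginal odour cost through 2).
The café must at least cover the brewery's forgone profit from cutting 4→2: 149 + 53 = 202.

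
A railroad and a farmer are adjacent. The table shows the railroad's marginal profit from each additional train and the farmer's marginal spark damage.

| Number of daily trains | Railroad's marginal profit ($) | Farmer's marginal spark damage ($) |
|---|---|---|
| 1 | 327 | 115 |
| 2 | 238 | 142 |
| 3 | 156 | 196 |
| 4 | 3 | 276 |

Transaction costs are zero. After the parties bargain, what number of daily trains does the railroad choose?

Bargaining reaches the level where marginal profit last exceeds marginal spark damage.
That holds through level 2 (238 ≥ 142) but not at 3 (156 < 196).

2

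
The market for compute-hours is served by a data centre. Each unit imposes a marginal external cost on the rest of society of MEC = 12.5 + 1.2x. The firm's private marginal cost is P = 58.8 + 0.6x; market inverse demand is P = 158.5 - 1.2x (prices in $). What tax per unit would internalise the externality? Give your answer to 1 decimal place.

tax = $47.4 per unit

Social marginal cost = private MC + MEC = 71.3 + 1.8x.
Set SMC = demand: 71.3 + 1.8x = 158.5 - 1.2x → x* = 29.0667.
The Pigouvian tax equals MEC at x*: 12.5 + 1.2×29.0667 = 47.3800.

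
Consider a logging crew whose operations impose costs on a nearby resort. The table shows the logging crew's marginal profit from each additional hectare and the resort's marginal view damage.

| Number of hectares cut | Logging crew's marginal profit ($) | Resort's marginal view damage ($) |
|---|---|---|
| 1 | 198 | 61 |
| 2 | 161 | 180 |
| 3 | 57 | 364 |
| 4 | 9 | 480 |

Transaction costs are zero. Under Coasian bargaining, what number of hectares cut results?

Bargaining reaches the level where marginal profit last exceeds marginal view damage.
That holds through level 1 (198 ≥ 61) but not at 2 (161 < 180).

1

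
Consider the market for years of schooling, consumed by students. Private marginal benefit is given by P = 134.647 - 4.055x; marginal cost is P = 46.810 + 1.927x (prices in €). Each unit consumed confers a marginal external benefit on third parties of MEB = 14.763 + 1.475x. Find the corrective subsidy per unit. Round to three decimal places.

Social marginal benefit = demand + MEB = 149.410 - 2.580x.
Set SMB = MC: 149.410 - 2.580x = 46.810 + 1.927x → x* = 22.7646.
The Pigouvian subsidy equals MEB at x*: 14.763 + 1.475×22.7646 = 48.3408.

subsidy = €48.341 per unit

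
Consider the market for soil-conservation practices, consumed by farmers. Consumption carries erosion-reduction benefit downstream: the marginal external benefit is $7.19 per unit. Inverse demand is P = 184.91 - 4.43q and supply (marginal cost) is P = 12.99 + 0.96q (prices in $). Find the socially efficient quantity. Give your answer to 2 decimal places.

q* = 33.23

Social marginal benefit = demand + MEB = 192.10 - 4.43q.
Set SMB = MC: 192.10 - 4.43q = 12.99 + 0.96q → q* = 33.2301.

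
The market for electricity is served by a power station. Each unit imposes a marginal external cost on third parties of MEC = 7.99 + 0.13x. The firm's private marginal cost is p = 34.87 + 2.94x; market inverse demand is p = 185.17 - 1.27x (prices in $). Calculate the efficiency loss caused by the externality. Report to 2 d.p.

DWL = $18.38

Market equilibrium (private): 34.87 + 2.94x = 185.17 - 1.27x → x_m = 35.7007.
Social marginal cost = private MC + MEC = 42.86 + 3.07x.
Set SMC = demand: 42.86 + 3.07x = 185.17 - 1.27x → x* = 32.7903.
The welfare-loss triangle has base |x_m − x*| and height MEC(x_m) (the vertical gap between SMC and demand is zero at x* and MEC at x_m).
DWL = ½ × 2.9104 × 12.6311 = 18.3808.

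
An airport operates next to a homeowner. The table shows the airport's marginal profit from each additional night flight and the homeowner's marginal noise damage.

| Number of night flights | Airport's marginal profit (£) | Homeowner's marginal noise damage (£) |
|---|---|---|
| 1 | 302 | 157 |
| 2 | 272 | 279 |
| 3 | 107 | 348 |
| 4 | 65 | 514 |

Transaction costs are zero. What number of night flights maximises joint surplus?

1

Bargaining reaches the level where marginal profit last exceeds marginal noise damage.
That holds through level 1 (302 ≥ 157) but not at 2 (272 < 279).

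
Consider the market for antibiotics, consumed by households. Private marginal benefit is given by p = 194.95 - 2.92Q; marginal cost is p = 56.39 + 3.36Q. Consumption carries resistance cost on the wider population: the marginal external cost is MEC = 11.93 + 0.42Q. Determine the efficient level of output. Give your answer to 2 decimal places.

Q* = 18.90

Social marginal benefit = demand − MEC = 183.02 - 3.34Q.
Set SMB = MC: 183.02 - 3.34Q = 56.39 + 3.36Q → Q* = 18.9000.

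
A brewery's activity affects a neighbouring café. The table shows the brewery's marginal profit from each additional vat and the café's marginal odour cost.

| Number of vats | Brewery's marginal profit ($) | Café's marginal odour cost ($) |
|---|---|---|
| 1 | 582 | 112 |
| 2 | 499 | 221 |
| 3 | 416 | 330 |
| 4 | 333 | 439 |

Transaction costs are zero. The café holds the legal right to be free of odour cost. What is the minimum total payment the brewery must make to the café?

Efficient level: marginal profit ≥ marginal odour cost through level 3, so k* = 3.
With the café holding the right, the brewery must at least compensate total damage at k*: 112 + 221 + 330 = 663.

$663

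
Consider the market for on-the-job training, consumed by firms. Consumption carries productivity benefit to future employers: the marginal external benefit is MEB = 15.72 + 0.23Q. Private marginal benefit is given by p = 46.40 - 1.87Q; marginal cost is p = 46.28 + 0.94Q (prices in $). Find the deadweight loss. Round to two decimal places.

DWL = $47.95

Market equilibrium (private): 46.28 + 0.94Q = 46.40 - 1.87Q → Q_m = 0.0427.
Social marginal benefit = demand + MEB = 62.12 - 1.64Q.
Set SMB = MC: 62.12 - 1.64Q = 46.28 + 0.94Q → Q* = 6.1395.
The loss is the area between SMB and MC from Q* to Q_m; with linear curves that's a triangle of height MEB(Q_m).
DWL = ½ × 6.0968 × 15.7298 = 47.9507.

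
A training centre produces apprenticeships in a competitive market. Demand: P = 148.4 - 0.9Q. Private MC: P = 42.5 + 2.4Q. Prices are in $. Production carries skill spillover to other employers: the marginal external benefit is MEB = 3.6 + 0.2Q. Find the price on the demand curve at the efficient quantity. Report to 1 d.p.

Social marginal cost = private MC − MEB = 38.9 + 2.2Q.
Set SMC = demand: 38.9 + 2.2Q = 148.4 - 0.9Q → Q* = 35.3226.
Consumer price on the demand curve at Q*: 148.4 − 0.9×35.3226 = 116.6097.

P = $116.6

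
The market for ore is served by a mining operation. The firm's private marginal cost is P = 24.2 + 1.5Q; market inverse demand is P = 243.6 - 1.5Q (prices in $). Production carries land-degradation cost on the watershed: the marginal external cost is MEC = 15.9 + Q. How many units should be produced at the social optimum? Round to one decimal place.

Q* = 50.9

Social marginal cost = private MC + MEC = 40.1 + 2.5Q.
Set SMC = demand: 40.1 + 2.5Q = 243.6 - 1.5Q → Q* = 50.8750.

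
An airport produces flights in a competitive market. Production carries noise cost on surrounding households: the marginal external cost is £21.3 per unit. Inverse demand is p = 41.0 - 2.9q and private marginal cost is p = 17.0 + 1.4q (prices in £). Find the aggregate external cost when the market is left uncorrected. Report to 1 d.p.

£118.9

Market equilibrium (private): 17.0 + 1.4q = 41.0 - 2.9q → q_m = 5.5814.
Total external cost = MEC × q_m = 21.3 × 5.5814 = 118.8838.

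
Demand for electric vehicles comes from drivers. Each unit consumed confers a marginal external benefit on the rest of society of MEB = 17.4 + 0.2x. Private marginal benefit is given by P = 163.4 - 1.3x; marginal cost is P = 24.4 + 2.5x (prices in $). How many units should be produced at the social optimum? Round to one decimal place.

x* = 43.4

Social marginal benefit = demand + MEB = 180.8 - 1.1x.
Set SMB = MC: 180.8 - 1.1x = 24.4 + 2.5x → x* = 43.4444.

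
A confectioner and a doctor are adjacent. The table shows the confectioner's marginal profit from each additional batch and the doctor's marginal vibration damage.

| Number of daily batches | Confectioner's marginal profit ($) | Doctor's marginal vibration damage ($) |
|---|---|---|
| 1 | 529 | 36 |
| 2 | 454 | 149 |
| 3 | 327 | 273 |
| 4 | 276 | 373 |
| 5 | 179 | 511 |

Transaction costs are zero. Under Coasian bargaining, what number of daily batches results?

3

Bargaining reaches the level where marginal profit last exceeds marginal vibration damage.
That holds through level 3 (327 ≥ 273) but not at 4 (276 < 373).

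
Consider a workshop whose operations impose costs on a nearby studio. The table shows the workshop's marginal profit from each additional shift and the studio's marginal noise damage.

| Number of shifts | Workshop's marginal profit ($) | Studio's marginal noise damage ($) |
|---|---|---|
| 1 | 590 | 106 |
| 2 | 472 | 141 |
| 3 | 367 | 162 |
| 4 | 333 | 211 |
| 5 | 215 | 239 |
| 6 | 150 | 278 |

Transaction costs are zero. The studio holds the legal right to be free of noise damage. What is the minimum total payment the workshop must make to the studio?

Efficient level: marginal profit ≥ marginal noise damage through level 4, so k* = 4.
With the studio holding the right, the workshop must at least compensate total damage at k*: 106 + 141 + 162 + 211 = 620.

$620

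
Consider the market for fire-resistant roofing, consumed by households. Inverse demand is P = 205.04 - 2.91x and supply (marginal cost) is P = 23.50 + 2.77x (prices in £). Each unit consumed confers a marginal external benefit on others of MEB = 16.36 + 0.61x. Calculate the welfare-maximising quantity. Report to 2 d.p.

Social marginal benefit = demand + MEB = 221.40 - 2.30x.
Set SMB = MC: 221.40 - 2.30x = 23.50 + 2.77x → x* = 39.0335.

x* = 39.03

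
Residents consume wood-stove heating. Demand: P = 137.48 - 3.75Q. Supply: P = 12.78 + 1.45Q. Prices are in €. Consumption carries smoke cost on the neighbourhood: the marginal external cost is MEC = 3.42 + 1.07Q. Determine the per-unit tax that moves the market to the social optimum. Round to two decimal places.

tax = €24.12 per unit

Social marginal benefit = demand − MEC = 134.06 - 4.82Q.
Set SMB = MC: 134.06 - 4.82Q = 12.78 + 1.45Q → Q* = 19.3429.
The Pigouvian tax equals MEC at Q*: 3.42 + 1.07×19.3429 = 24.1169.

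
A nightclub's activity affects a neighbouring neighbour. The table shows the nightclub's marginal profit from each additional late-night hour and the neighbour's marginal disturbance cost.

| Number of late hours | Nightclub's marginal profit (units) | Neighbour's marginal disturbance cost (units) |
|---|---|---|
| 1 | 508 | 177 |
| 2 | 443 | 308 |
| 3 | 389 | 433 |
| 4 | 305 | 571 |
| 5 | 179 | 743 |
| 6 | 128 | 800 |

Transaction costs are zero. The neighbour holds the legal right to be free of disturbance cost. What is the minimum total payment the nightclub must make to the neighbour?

Efficient level: marginal profit ≥ marginal disturbance cost through level 2, so k* = 2.
With the neighbour holding the right, the nightclub must at least compensate total damage at k*: 177 + 308 = 485.

485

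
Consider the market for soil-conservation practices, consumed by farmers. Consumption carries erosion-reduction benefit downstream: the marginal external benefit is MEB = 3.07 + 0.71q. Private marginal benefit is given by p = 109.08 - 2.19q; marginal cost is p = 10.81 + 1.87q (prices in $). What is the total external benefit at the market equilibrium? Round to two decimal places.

$282.29

Market equilibrium (private): 10.81 + 1.87q = 109.08 - 2.19q → q_m = 24.2044.
Total external benefit = ∫₀^{q_m} (3.07 + 0.71q) dq = 3.07×24.2044 + ½×0.71×24.2044² = 282.2853.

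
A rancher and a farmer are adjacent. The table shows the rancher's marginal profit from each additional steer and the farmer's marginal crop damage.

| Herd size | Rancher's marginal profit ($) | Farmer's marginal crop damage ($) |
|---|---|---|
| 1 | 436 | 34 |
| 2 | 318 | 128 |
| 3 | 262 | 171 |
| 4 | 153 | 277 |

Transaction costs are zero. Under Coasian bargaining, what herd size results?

3

Bargaining reaches the level where marginal profit last exceeds marginal crop damage.
That holds through level 3 (262 ≥ 171) but not at 4 (153 < 277).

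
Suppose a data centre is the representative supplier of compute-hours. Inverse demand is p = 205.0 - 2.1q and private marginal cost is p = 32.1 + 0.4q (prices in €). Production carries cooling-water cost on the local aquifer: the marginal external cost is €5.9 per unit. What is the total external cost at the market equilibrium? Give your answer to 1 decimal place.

Market equilibrium (private): 32.1 + 0.4q = 205.0 - 2.1q → q_m = 69.1600.
Total external cost = MEC × q_m = 5.9 × 69.1600 = 408.0440.

€408.0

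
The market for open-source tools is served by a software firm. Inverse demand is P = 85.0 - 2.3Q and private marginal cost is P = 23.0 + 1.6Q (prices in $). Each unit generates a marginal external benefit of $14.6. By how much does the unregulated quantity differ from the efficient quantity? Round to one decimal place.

Market equilibrium (private): 23.0 + 1.6Q = 85.0 - 2.3Q → Q_m = 15.8974.
Social marginal cost = private MC − MEB = 8.4 + 1.6Q.
Set SMC = demand: 8.4 + 1.6Q = 85.0 - 2.3Q → Q* = 19.6410.
Gap = |15.8974 − 19.6410| = 3.7436.

3.7 units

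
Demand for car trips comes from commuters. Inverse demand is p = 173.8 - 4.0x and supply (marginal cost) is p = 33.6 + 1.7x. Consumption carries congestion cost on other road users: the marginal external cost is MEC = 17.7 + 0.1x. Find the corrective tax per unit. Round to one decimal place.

tax = 19.8 per unit

Social marginal benefit = demand − MEC = 156.1 - 4.1x.
Set SMB = MC: 156.1 - 4.1x = 33.6 + 1.7x → x* = 21.1207.
The Pigouvian tax equals MEC at x*: 17.7 + 0.1×21.1207 = 19.8121.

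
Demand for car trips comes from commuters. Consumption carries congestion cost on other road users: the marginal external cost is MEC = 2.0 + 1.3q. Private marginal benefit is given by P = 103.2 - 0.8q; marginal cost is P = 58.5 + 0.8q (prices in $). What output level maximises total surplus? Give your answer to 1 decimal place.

Social marginal benefit = demand − MEC = 101.2 - 2.1q.
Set SMB = MC: 101.2 - 2.1q = 58.5 + 0.8q → q* = 14.7241.

q* = 14.7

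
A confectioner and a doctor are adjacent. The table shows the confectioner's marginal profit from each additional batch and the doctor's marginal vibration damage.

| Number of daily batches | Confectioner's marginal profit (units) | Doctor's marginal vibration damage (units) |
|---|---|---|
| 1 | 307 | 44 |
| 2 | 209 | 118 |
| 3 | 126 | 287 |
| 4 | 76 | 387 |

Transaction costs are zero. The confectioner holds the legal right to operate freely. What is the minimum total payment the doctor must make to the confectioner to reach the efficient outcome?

Left alone the confectioner would choose level 4 (marginal profit stays positive).
Efficient level: k* = 2 (marginal profit ≥ marginal vibration damage through 2).
The doctor must at least cover the confectioner's forgone profit from cutting 4→2: 126 + 76 = 202.

202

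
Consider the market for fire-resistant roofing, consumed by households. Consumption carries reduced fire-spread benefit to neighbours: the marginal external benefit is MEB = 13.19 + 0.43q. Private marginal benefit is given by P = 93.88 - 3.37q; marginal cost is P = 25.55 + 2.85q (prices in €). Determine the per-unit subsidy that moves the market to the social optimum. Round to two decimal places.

subsidy = €19.24 per unit

Social marginal benefit = demand + MEB = 107.07 - 2.94q.
Set SMB = MC: 107.07 - 2.94q = 25.55 + 2.85q → q* = 14.0794.
The Pigouvian subsidy equals MEB at q*: 13.19 + 0.43×14.0794 = 19.2441.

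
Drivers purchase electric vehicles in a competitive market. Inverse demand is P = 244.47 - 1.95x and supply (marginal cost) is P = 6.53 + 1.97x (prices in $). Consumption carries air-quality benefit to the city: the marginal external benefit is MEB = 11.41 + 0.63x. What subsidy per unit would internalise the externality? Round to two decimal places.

Social marginal benefit = demand + MEB = 255.88 - 1.32x.
Set SMB = MC: 255.88 - 1.32x = 6.53 + 1.97x → x* = 75.7903.
The Pigouvian subsidy equals MEB at x*: 11.41 + 0.63×75.7903 = 59.1579.

subsidy = $59.16 per unit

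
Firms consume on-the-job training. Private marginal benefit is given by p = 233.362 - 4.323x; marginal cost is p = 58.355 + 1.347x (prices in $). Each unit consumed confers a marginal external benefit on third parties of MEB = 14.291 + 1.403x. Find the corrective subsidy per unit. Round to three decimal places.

subsidy = $76.533 per unit

Social marginal benefit = demand + MEB = 247.653 - 2.920x.
Set SMB = MC: 247.653 - 2.920x = 58.355 + 1.347x → x* = 44.3633.
The Pigouvian subsidy equals MEB at x*: 14.291 + 1.403×44.3633 = 76.5327.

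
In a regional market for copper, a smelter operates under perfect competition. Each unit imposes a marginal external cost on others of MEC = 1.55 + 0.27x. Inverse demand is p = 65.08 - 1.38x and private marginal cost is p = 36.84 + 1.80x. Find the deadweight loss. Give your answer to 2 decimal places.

Market equilibrium (private): 36.84 + 1.80x = 65.08 - 1.38x → x_m = 8.8805.
Social marginal cost = private MC + MEC = 38.39 + 2.07x.
Set SMC = demand: 38.39 + 2.07x = 65.08 - 1.38x → x* = 7.7362.
The welfare-loss triangle has base |x_m − x*| and height MEC(x_m) (the vertical gap between SMC and demand is zero at x* and MEC at x_m).
DWL = ½ × 1.1443 × 3.9477 = 2.2587.

DWL = 2.26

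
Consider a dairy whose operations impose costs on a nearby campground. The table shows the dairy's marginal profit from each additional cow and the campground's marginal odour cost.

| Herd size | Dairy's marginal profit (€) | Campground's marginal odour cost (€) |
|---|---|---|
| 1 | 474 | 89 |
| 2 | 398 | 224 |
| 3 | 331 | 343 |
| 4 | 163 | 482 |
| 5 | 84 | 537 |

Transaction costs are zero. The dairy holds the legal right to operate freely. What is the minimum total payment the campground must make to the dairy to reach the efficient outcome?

€578

Left alone the dairy would choose level 5 (marginal profit stays positive).
Efficient level: k* = 2 (marginal profit ≥ marginal odour cost through 2).
The campground must at least cover the dairy's forgone profit from cutting 5→2: 331 + 163 + 84 = 578.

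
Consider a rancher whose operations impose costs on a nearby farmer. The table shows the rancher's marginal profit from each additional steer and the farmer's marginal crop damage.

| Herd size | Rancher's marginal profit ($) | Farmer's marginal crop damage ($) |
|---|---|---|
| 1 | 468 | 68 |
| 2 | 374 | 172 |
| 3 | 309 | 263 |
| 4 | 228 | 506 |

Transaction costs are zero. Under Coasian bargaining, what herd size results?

3

Bargaining reaches the level where marginal profit last exceeds marginal crop damage.
That holds through level 3 (309 ≥ 263) but not at 4 (228 < 506).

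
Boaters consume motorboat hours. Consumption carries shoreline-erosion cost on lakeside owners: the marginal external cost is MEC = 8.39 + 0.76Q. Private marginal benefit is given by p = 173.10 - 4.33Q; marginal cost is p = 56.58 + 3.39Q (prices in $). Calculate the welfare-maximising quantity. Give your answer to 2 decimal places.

Social marginal benefit = demand − MEC = 164.71 - 5.09Q.
Set SMB = MC: 164.71 - 5.09Q = 56.58 + 3.39Q → Q* = 12.7512.

Q* = 12.75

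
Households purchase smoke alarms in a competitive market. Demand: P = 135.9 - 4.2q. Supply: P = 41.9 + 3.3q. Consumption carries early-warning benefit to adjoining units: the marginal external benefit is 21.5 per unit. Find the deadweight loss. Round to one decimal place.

Market equilibrium (private): 41.9 + 3.3q = 135.9 - 4.2q → q_m = 12.5333.
Social marginal benefit = demand + MEB = 157.4 - 4.2q.
Set SMB = MC: 157.4 - 4.2q = 41.9 + 3.3q → q* = 15.4000.
Height of the DWL triangle at q_m is SMB(q_m) − MC(q_m) = MEB(q_m) = 21.5000.
DWL = ½ × 2.8667 × 21.5000 = 30.8170.

DWL = 30.8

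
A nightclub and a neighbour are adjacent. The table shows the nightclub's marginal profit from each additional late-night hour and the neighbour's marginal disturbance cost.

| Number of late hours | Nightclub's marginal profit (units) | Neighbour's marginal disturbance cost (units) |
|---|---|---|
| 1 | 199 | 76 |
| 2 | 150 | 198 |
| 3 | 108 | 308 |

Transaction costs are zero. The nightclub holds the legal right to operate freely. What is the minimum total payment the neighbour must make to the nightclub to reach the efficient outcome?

Left alone the nightclub would choose level 3 (marginal profit stays positive).
Efficient level: k* = 1 (marginal profit ≥ marginal disturbance cost through 1).
The neighbour must at least cover the nightclub's forgone profit from cutting 3→1: 150 + 108 = 258.

258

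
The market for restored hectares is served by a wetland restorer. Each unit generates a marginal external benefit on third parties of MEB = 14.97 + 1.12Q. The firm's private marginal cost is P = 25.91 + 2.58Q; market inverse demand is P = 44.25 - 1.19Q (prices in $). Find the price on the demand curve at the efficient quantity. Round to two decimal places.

Social marginal cost = private MC − MEB = 10.94 + 1.46Q.
Set SMC = demand: 10.94 + 1.46Q = 44.25 - 1.19Q → Q* = 12.5698.
Consumer price on the demand curve at Q*: 44.25 − 1.19×12.5698 = 29.2919.

P = $29.29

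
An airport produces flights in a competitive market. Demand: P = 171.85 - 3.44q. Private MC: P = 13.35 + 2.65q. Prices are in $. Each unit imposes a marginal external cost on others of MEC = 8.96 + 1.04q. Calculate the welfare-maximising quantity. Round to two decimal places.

q* = 20.97

Social marginal cost = private MC + MEC = 22.31 + 3.69q.
Set SMC = demand: 22.31 + 3.69q = 171.85 - 3.44q → q* = 20.9734.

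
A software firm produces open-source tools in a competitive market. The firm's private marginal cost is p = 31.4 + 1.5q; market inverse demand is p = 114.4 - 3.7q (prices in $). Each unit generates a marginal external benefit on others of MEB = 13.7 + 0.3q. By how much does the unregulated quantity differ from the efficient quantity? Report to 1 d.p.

Market equilibrium (private): 31.4 + 1.5q = 114.4 - 3.7q → q_m = 15.9615.
Social marginal cost = private MC − MEB = 17.7 + 1.2q.
Set SMC = demand: 17.7 + 1.2q = 114.4 - 3.7q → q* = 19.7347.
Gap = |15.9615 − 19.7347| = 3.7732.

3.8 units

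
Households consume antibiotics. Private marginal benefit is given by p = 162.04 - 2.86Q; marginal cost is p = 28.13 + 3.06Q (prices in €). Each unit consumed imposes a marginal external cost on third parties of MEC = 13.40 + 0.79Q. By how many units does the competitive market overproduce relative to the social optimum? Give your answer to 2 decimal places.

4.66 units

Market equilibrium (private): 28.13 + 3.06Q = 162.04 - 2.86Q → Q_m = 22.6199.
Social marginal benefit = demand − MEC = 148.64 - 3.65Q.
Set SMB = MC: 148.64 - 3.65Q = 28.13 + 3.06Q → Q* = 17.9598.
Gap = |22.6199 − 17.9598| = 4.6601.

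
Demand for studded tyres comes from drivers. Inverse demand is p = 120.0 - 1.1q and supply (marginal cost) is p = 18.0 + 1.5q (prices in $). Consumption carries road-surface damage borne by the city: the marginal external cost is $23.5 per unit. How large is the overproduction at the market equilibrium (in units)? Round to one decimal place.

9.0 units

Market equilibrium (private): 18.0 + 1.5q = 120.0 - 1.1q → q_m = 39.2308.
Social marginal benefit = demand − MEC = 96.5 - 1.1q.
Set SMB = MC: 96.5 - 1.1q = 18.0 + 1.5q → q* = 30.1923.
Gap = |39.2308 − 30.1923| = 9.0385.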